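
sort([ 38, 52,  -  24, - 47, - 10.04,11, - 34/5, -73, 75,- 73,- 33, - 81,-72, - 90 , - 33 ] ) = [ - 90, - 81,-73,-73, - 72, -47, - 33 , -33, - 24, - 10.04,-34/5,  11,38,  52,75]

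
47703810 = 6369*7490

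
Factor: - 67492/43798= -94/61=- 2^1 *47^1*61^( - 1) 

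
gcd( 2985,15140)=5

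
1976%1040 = 936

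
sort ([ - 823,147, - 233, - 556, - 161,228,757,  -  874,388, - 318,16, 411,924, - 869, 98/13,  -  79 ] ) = [ - 874, - 869, - 823,- 556, - 318,  -  233 , - 161, - 79,98/13,16,147,228,388, 411,757,924]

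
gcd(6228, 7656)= 12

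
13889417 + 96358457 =110247874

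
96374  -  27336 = 69038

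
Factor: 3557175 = 3^1*5^2*43^1*1103^1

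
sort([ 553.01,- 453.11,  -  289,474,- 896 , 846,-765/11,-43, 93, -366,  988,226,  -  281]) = [ -896, - 453.11, - 366, - 289, - 281, - 765/11,-43,  93, 226,474 , 553.01 , 846,  988 ]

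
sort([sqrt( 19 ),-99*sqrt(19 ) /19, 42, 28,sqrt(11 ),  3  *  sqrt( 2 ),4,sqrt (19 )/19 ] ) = [ - 99 * sqrt(19)/19, sqrt ( 19)/19,sqrt( 11),  4,3*sqrt(2),  sqrt (19 ), 28, 42 ] 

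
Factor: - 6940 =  - 2^2*  5^1*347^1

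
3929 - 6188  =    -  2259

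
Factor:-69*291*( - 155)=3^2*5^1*23^1*31^1*97^1 = 3112245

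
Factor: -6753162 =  - 2^1*3^1*13^1*86579^1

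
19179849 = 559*34311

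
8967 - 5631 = 3336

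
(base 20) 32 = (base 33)1t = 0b111110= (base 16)3e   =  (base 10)62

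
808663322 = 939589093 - 130925771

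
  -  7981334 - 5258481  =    -  13239815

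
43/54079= 43/54079 = 0.00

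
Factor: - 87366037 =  - 11^1 * 2393^1* 3319^1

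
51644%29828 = 21816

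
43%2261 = 43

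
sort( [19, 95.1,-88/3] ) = [ - 88/3, 19,95.1 ] 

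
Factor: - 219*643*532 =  - 2^2*3^1*7^1*19^1*73^1*643^1 = - 74914644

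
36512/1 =36512 = 36512.00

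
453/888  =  151/296 = 0.51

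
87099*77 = 6706623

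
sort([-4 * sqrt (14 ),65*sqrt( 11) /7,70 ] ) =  [ -4*sqrt(  14 ), 65*sqrt(11)/7, 70]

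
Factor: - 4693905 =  - 3^2*5^1*104309^1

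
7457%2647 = 2163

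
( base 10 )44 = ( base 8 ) 54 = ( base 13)35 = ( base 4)230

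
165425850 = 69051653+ 96374197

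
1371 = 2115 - 744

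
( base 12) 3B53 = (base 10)6831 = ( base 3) 100101000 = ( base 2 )1101010101111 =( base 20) H1B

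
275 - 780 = -505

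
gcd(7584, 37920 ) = 7584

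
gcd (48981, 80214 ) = 87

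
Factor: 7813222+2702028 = 2^1 * 5^3*42061^1  =  10515250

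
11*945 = 10395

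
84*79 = 6636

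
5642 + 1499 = 7141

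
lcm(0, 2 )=0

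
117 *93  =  10881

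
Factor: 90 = 2^1*3^2*5^1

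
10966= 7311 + 3655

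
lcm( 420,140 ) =420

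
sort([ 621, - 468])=[ - 468,  621]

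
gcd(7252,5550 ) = 74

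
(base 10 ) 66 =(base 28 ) 2a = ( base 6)150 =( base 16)42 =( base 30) 26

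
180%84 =12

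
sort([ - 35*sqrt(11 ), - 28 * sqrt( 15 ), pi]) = [ - 35*sqrt ( 11 ), - 28*sqrt(15 ), pi]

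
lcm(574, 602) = 24682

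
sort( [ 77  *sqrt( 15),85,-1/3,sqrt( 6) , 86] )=[ - 1/3,sqrt (6 ),85,86, 77*sqrt( 15) ]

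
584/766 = 292/383= 0.76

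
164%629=164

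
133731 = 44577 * 3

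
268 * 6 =1608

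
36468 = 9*4052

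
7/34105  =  7/34105 = 0.00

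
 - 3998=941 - 4939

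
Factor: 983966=2^1*491983^1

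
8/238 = 4/119 = 0.03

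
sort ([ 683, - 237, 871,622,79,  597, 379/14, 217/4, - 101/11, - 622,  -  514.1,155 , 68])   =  [ - 622, - 514.1,  -  237,-101/11, 379/14, 217/4, 68,79, 155,597,622 , 683,  871] 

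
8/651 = 8/651 = 0.01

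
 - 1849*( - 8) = 14792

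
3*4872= 14616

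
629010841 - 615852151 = 13158690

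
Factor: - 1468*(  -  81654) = 2^3*3^1*31^1*367^1*439^1  =  119868072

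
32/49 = 32/49 = 0.65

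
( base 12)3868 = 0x1910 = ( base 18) 11e8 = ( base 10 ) 6416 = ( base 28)854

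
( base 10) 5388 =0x150c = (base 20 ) D98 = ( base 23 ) A46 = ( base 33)4v9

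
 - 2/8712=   -  1 + 4355/4356 = - 0.00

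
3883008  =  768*5056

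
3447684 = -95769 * ( - 36)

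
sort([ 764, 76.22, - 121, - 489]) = [ - 489,-121,76.22, 764]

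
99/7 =99/7 = 14.14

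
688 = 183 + 505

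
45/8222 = 45/8222 = 0.01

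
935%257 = 164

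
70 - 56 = 14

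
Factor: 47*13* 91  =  7^1*13^2*47^1  =  55601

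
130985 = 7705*17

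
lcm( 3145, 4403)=22015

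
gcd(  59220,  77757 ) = 3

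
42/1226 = 21/613=0.03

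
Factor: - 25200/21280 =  - 45/38 = - 2^( - 1)*3^2*5^1*19^( - 1) 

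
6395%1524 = 299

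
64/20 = 16/5 =3.20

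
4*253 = 1012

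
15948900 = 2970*5370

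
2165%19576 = 2165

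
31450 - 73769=-42319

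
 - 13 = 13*( - 1 ) 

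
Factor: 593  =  593^1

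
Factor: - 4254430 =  - 2^1*5^1 * 425443^1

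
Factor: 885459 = 3^1*295153^1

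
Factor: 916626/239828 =458313/119914 = 2^(  -  1 ) * 3^1*227^1  *  673^1* 59957^( - 1 )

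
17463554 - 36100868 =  - 18637314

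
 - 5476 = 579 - 6055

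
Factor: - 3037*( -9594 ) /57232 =14568489/28616 = 2^( - 3)*3^2*7^(-2)*13^1*41^1*73^(-1 )*3037^1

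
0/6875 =0 = 0.00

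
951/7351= 951/7351 =0.13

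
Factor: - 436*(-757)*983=324441116=2^2*  109^1*757^1 *983^1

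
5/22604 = 5/22604 = 0.00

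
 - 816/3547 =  - 816/3547 = -0.23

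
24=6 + 18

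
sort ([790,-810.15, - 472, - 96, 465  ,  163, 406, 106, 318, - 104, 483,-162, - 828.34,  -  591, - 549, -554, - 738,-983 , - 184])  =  [ - 983,- 828.34,-810.15, - 738 , - 591,  -  554, - 549, - 472, - 184, - 162, - 104,  -  96,106, 163 , 318, 406, 465, 483, 790]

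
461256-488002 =-26746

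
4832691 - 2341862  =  2490829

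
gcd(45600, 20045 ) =95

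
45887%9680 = 7167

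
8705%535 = 145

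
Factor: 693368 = 2^3 * 13^1 * 59^1*113^1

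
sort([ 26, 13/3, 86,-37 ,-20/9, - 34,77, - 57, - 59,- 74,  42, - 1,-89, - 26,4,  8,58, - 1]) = [ - 89, - 74,  -  59, -57,- 37, - 34, - 26, - 20/9, - 1,-1,4,13/3, 8,  26 , 42,58  ,  77,86] 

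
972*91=88452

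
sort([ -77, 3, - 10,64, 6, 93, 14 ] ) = [ -77,-10,3, 6,14, 64,  93]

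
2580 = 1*2580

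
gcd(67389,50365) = 7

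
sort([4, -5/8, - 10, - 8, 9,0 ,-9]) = [ - 10, - 9, - 8, - 5/8, 0,4,9]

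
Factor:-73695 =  - 3^1*5^1*17^3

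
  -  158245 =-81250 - 76995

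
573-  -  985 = 1558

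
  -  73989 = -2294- 71695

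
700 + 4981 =5681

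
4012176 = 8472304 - 4460128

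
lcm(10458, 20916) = 20916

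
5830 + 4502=10332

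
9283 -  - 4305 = 13588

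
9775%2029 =1659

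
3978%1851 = 276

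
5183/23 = 225+8/23 = 225.35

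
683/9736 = 683/9736  =  0.07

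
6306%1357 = 878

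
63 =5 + 58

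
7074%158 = 122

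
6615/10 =661 +1/2 =661.50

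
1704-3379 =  - 1675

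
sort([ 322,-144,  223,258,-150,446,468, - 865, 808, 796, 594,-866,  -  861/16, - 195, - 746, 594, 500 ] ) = [ - 866, -865,-746, - 195,-150, -144,-861/16,  223, 258,322,446, 468, 500, 594, 594, 796, 808 ]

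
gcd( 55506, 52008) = 66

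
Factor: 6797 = 7^1*971^1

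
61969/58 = 1068+25/58 = 1068.43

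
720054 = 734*981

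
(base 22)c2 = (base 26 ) A6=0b100001010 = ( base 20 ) D6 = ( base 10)266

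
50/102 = 25/51 = 0.49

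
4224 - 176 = 4048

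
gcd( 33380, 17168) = 4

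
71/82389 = 71/82389 = 0.00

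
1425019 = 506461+918558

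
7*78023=546161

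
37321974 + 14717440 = 52039414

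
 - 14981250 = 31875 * (  -  470) 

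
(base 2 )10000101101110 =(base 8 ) 20556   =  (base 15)2808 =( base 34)7DO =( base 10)8558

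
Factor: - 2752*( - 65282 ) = 2^7*7^1*43^1*4663^1 = 179656064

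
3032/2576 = 379/322 = 1.18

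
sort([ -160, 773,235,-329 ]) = [  -  329, - 160,235,773]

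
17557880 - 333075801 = -315517921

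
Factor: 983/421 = 421^ ( - 1 ) * 983^1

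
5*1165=5825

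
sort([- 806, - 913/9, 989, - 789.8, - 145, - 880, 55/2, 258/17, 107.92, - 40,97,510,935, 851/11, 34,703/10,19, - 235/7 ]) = [ - 880, - 806,-789.8,  -  145, - 913/9, - 40, - 235/7 , 258/17, 19 , 55/2,34, 703/10, 851/11, 97,  107.92, 510,935, 989 ]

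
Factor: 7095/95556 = 2365/31852 = 2^( - 2)*5^1 * 11^1*43^1*7963^( - 1) 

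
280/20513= 280/20513 = 0.01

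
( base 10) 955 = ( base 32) TR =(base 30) 11p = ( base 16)3BB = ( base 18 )2h1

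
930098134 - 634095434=296002700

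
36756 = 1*36756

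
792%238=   78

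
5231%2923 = 2308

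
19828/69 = 287 + 25/69 = 287.36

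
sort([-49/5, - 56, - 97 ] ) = [ - 97, - 56, - 49/5]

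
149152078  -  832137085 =-682985007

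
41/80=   41/80  =  0.51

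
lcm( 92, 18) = 828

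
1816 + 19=1835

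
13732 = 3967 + 9765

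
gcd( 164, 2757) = 1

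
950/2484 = 475/1242 = 0.38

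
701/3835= 701/3835= 0.18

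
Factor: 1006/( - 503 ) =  - 2^1 = - 2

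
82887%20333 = 1555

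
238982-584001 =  - 345019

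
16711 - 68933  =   - 52222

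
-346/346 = -1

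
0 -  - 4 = 4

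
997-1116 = - 119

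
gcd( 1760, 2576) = 16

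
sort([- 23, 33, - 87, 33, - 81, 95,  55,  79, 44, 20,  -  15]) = [ - 87, - 81, - 23,  -  15,20, 33, 33, 44, 55,79,95] 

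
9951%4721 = 509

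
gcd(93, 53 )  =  1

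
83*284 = 23572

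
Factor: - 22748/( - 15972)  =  47/33 = 3^(-1 ) * 11^( - 1) * 47^1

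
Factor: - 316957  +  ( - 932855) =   -  2^2*3^2*149^1*233^1 = - 1249812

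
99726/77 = 9066/7 =1295.14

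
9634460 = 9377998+256462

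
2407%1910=497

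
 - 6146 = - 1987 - 4159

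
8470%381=88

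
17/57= 17/57= 0.30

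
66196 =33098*2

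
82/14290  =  41/7145 =0.01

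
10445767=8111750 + 2334017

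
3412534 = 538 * 6343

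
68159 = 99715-31556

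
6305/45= 140 + 1/9 = 140.11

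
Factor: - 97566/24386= - 3^1*7^1*23^1*89^( - 1)*101^1*137^( - 1) = -  48783/12193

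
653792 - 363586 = 290206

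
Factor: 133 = 7^1*19^1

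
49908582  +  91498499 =141407081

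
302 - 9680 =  -9378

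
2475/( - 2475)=  -  1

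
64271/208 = 64271/208 = 309.00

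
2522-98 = 2424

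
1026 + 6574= 7600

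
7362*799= 5882238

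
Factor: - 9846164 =-2^2*383^1*6427^1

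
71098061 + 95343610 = 166441671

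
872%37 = 21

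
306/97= 3+ 15/97 = 3.15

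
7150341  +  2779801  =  9930142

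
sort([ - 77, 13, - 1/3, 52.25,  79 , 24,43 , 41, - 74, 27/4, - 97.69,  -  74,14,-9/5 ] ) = [ - 97.69, - 77, - 74,-74, - 9/5, - 1/3 , 27/4, 13 , 14,24, 41, 43, 52.25,79 ]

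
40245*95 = 3823275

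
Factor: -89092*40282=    - 2^3*11^1*1831^1*22273^1 = - 3588803944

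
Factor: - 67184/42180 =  - 2^2*3^( -1 )* 5^(-1) * 13^1 *17^1*37^( -1) = -  884/555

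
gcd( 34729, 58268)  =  1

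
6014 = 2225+3789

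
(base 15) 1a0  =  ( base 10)375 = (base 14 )1cb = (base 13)22B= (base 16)177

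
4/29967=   4/29967=0.00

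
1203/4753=1203/4753 = 0.25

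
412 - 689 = -277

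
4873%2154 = 565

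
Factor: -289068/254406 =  - 2^1 * 13^1 * 17^1*389^( - 1) = - 442/389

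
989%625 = 364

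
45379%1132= 99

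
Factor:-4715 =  - 5^1*23^1*41^1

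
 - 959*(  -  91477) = 87726443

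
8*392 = 3136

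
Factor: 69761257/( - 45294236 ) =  - 2^( - 2 )*13^( - 1 )*89^( - 1)*2789^1*9787^( - 1 )*25013^1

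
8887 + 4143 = 13030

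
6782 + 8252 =15034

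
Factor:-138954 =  - 2^1*3^1*23159^1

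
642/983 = 642/983 = 0.65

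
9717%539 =15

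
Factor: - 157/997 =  - 157^1*997^( - 1)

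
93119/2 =93119/2=46559.50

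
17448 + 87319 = 104767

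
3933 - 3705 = 228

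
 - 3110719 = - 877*3547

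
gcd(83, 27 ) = 1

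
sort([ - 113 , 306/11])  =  [ - 113, 306/11] 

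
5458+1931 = 7389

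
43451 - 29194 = 14257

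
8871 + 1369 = 10240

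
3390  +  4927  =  8317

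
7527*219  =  1648413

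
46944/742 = 63 + 99/371 = 63.27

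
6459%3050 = 359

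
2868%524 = 248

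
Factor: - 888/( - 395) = 2^3*3^1*5^( - 1)*37^1*79^( - 1)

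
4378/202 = 2189/101= 21.67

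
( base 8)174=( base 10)124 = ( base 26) 4k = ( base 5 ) 444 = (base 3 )11121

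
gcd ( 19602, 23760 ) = 594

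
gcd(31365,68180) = 5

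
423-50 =373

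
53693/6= 8948+5/6 = 8948.83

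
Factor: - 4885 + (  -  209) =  - 2^1* 3^2*283^1 = - 5094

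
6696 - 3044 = 3652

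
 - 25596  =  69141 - 94737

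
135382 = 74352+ 61030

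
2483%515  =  423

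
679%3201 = 679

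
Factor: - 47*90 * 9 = -2^1*3^4 * 5^1*47^1  =  -  38070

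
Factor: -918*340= - 2^3*3^3*5^1*17^2=-312120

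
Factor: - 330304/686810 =  -  416/865 = - 2^5*5^(-1 )*13^1*173^( - 1 ) 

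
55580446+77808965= 133389411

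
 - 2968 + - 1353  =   - 4321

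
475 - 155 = 320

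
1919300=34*56450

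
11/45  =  11/45 = 0.24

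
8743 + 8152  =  16895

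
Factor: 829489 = 167^1 *4967^1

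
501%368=133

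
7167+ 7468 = 14635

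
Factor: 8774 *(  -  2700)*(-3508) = 83103818400 = 2^5*3^3*5^2*41^1*107^1*877^1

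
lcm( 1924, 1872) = 69264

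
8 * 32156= 257248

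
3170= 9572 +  - 6402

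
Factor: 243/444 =2^( -2 )*3^4*37^(  -  1 ) = 81/148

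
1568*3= 4704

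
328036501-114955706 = 213080795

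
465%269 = 196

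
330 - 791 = - 461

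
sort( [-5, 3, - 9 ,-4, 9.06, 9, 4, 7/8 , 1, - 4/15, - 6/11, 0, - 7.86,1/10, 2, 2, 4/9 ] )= [ -9, - 7.86 , - 5, - 4, - 6/11, - 4/15,0, 1/10, 4/9, 7/8 , 1, 2, 2,3, 4,9,9.06 ]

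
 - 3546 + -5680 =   -  9226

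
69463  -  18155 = 51308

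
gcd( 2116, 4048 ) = 92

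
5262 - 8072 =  - 2810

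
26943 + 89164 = 116107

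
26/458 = 13/229 = 0.06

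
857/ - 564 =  - 2 + 271/564 = - 1.52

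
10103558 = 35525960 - 25422402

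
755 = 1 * 755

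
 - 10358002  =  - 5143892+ - 5214110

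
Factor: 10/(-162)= - 3^ ( - 4)*5^1 = - 5/81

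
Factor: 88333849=31^1*2849479^1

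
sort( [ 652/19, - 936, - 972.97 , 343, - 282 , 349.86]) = [ - 972.97 , - 936, - 282, 652/19, 343,  349.86 ] 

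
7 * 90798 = 635586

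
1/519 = 1/519 = 0.00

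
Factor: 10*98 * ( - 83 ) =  - 81340 = - 2^2*5^1*7^2*83^1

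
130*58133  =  7557290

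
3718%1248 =1222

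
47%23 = 1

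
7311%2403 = 102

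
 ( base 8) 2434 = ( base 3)1210110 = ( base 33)16l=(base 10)1308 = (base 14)696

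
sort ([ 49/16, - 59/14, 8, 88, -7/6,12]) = [ - 59/14  , - 7/6 , 49/16, 8, 12, 88]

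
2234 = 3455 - 1221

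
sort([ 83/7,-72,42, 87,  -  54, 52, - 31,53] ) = [-72, - 54,-31, 83/7, 42,52,53,87 ]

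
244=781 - 537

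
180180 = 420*429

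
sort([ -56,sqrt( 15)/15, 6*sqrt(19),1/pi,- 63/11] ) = [-56, - 63/11,sqrt( 15 ) /15, 1/pi,  6*sqrt( 19) ] 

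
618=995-377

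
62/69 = 62/69 = 0.90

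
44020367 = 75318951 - 31298584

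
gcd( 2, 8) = 2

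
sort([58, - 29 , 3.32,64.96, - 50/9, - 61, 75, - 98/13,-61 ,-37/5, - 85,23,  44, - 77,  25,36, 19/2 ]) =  [ - 85 , -77, - 61,- 61,-29, - 98/13, - 37/5,  -  50/9, 3.32,19/2, 23,25, 36,44, 58,64.96, 75]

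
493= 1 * 493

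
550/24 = 22 +11/12=22.92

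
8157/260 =31 + 97/260 = 31.37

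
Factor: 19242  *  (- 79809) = - 1535684778  =  - 2^1* 3^3*37^1 * 719^1*1069^1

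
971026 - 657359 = 313667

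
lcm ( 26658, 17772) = 53316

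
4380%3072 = 1308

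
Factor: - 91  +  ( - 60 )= -151 = -  151^1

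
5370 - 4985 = 385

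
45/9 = 5 = 5.00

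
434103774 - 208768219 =225335555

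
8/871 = 8/871 = 0.01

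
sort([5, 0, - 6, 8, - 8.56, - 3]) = [ - 8.56, - 6, - 3,0, 5, 8] 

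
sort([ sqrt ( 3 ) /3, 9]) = [sqrt( 3)/3, 9 ] 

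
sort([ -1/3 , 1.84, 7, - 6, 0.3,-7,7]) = [ - 7, - 6, - 1/3, 0.3, 1.84, 7,  7 ]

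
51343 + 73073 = 124416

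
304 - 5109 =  - 4805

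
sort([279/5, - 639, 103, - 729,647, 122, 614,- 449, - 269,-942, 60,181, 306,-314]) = [ - 942, - 729, - 639, - 449, - 314, - 269, 279/5, 60, 103,  122,181, 306,  614,647 ]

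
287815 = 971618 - 683803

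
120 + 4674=4794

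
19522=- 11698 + 31220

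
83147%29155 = 24837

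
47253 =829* 57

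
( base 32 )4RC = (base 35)422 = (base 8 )11554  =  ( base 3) 20211011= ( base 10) 4972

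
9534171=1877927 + 7656244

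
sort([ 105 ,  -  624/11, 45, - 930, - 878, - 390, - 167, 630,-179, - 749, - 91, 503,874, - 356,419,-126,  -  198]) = [ - 930, - 878,-749 ,  -  390,  -  356,  -  198,-179, - 167, - 126, -91, - 624/11, 45,105, 419,  503, 630, 874] 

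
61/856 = 61/856 = 0.07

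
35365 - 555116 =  - 519751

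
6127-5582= 545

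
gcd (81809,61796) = 7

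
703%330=43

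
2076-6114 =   -  4038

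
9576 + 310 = 9886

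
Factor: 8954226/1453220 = 2^ ( - 1 )*3^4*5^(-1)*31^1*1783^1*72661^ (  -  1) = 4477113/726610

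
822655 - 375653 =447002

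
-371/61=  - 7+56/61=- 6.08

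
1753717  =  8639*203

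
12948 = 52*249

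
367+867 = 1234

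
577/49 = 11+38/49 = 11.78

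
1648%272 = 16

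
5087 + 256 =5343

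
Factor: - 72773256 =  - 2^3*3^1  *67^1*167^1*271^1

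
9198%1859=1762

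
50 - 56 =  - 6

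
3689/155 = 119/5 = 23.80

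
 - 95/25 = -4 + 1/5 = - 3.80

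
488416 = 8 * 61052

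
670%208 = 46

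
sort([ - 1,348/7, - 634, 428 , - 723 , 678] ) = [ - 723, - 634, - 1,348/7, 428, 678] 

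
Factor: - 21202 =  - 2^1*10601^1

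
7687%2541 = 64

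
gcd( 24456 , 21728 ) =8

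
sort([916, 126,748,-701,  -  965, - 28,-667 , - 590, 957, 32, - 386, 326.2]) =[ - 965, - 701,  -  667,  -  590,  -  386, - 28, 32, 126,326.2 , 748, 916, 957]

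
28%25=3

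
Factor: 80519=73^1*1103^1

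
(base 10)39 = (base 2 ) 100111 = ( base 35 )14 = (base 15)29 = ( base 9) 43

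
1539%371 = 55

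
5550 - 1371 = 4179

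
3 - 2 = 1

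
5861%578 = 81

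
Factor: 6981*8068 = 2^2*3^1* 13^1*179^1*2017^1  =  56322708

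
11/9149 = 11/9149 = 0.00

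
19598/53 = 19598/53 = 369.77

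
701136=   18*38952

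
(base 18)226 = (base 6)3110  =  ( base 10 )690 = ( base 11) 578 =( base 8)1262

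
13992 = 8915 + 5077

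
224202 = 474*473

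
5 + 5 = 10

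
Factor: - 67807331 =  - 67807331^1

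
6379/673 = 6379/673 = 9.48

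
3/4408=3/4408= 0.00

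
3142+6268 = 9410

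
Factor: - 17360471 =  - 19^1*913709^1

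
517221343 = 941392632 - 424171289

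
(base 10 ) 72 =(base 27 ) 2I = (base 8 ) 110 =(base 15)4C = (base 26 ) 2k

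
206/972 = 103/486  =  0.21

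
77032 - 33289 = 43743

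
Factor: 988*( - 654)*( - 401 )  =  259106952=2^3*3^1*13^1*19^1*109^1 *401^1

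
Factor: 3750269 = 3750269^1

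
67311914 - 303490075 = -236178161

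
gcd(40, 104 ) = 8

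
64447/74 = 64447/74 = 870.91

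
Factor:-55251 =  - 3^2 * 7^1 * 877^1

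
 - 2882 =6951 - 9833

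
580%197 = 186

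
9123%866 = 463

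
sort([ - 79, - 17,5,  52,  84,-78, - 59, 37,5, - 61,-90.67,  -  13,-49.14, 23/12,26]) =[ - 90.67, - 79 ,-78, - 61, - 59, - 49.14, - 17,- 13,23/12, 5, 5,26, 37,52,84 ]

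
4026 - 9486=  -5460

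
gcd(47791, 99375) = 1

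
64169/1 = 64169=   64169.00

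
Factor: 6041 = 7^1*863^1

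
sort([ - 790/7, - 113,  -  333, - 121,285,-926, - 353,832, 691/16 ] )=[ - 926, - 353, - 333 , - 121, - 113,  -  790/7, 691/16, 285,832] 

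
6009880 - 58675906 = -52666026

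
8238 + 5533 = 13771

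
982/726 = 1 + 128/363=1.35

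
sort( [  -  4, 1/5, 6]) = [ - 4, 1/5,6]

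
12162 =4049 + 8113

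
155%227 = 155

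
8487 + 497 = 8984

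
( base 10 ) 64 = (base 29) 26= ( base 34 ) 1U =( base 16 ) 40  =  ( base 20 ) 34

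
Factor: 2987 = 29^1*103^1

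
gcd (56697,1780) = 1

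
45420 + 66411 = 111831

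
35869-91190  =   -55321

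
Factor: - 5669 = - 5669^1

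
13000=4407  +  8593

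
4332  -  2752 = 1580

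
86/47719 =86/47719 = 0.00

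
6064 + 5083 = 11147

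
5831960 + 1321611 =7153571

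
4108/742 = 5  +  199/371 = 5.54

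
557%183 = 8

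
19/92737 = 19/92737=0.00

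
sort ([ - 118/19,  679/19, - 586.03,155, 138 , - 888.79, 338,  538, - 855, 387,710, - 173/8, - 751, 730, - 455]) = [ - 888.79,  -  855,-751,  -  586.03,  -  455, - 173/8,-118/19,679/19,138,155, 338,387, 538,  710, 730]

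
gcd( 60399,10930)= 1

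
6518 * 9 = 58662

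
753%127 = 118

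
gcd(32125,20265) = 5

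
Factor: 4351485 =3^1*5^1*23^1 * 12613^1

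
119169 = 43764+75405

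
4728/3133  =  1 + 1595/3133 = 1.51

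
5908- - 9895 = 15803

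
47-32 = 15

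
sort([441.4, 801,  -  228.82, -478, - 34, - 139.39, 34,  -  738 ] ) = [  -  738,-478,-228.82, - 139.39,-34, 34,  441.4, 801]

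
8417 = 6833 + 1584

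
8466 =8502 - 36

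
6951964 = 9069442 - 2117478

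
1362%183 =81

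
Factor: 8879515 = 5^1*1775903^1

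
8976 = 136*66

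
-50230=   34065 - 84295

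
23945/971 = 24 + 641/971 = 24.66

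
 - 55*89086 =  - 4899730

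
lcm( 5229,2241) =15687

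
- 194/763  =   - 194/763=   - 0.25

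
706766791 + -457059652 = 249707139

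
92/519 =92/519 = 0.18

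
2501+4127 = 6628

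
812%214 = 170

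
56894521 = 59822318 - 2927797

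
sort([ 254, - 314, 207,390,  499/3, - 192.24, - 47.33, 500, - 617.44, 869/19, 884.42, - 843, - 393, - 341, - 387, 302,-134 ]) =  [ - 843, - 617.44, - 393, - 387, - 341, - 314,-192.24, - 134, - 47.33, 869/19,499/3, 207, 254, 302,  390, 500, 884.42]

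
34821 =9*3869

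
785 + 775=1560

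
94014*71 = 6674994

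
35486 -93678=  - 58192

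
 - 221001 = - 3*73667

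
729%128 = 89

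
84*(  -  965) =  - 81060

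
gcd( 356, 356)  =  356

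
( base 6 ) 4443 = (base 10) 1035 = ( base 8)2013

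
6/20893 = 6/20893 =0.00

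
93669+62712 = 156381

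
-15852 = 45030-60882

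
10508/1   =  10508 = 10508.00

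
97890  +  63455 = 161345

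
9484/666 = 4742/333=14.24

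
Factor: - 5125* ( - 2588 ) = 2^2 * 5^3*41^1*647^1  =  13263500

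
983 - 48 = 935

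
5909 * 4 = 23636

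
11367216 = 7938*1432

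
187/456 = 187/456 = 0.41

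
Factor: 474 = 2^1*3^1*79^1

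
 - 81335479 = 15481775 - 96817254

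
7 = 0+7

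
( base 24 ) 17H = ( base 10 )761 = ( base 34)md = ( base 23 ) 1A2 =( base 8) 1371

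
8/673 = 8/673 = 0.01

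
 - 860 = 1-861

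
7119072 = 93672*76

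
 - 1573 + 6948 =5375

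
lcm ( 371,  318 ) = 2226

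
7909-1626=6283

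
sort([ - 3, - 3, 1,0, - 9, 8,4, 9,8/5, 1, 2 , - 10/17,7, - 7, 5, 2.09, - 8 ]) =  [ - 9, -8, - 7 , - 3 , - 3, - 10/17, 0, 1, 1, 8/5, 2,  2.09, 4 , 5, 7, 8,9]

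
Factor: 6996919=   599^1 * 11681^1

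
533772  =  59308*9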